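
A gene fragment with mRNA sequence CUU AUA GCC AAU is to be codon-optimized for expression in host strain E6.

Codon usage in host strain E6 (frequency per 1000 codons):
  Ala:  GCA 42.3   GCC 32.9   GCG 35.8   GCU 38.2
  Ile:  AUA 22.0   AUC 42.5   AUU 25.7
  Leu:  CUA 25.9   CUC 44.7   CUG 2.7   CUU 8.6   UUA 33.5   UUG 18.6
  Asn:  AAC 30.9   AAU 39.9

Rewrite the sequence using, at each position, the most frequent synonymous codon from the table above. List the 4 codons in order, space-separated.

CUC AUC GCA AAU

Codon 1 (Leu): best is CUC at 44.7.
Codon 2 (Ile): best is AUC at 42.5.
Codon 3 (Ala): best is GCA at 42.3.
Codon 4 (Asn): best is AAU at 39.9.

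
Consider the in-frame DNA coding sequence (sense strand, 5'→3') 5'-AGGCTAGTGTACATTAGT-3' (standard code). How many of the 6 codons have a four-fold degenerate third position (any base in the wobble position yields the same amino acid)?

Codon 1 AGG (Arg): third position 2-fold.
Codon 2 CTA (Leu): third position 4-fold.
Codon 3 GTG (Val): third position 4-fold.
Codon 4 TAC (Tyr): third position 2-fold.
Codon 5 ATT (Ile): third position 3-fold.
Codon 6 AGT (Ser): third position 2-fold.
Four-fold degenerate third positions: 2.

2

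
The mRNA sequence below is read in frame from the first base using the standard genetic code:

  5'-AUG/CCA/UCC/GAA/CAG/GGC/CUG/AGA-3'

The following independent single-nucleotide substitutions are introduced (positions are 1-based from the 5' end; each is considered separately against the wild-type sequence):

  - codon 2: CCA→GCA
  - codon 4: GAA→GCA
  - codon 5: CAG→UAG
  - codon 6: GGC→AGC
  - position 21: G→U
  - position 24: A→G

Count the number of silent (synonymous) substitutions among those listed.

2

Codon 2: CCA (Pro) → GCA (Ala) — missense.
Codon 4: GAA (Glu) → GCA (Ala) — missense.
Codon 5: CAG (Gln) → UAG (Stop) — nonsense.
Codon 6: GGC (Gly) → AGC (Ser) — missense.
Codon 7: CUG (Leu) → CUU (Leu) — synonymous.
Codon 8: AGA (Arg) → AGG (Arg) — synonymous.
Synonymous: 2 of 6.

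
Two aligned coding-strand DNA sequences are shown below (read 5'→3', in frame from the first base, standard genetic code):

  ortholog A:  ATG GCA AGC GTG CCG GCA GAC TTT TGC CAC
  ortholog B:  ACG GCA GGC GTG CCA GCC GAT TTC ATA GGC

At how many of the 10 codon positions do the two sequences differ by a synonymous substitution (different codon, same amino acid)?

4

Codon 1: ATG Met / ACG Thr — nonsynonymous.
Codon 2: GCA Ala / GCA Ala — identical.
Codon 3: AGC Ser / GGC Gly — nonsynonymous.
Codon 4: GTG Val / GTG Val — identical.
Codon 5: CCG Pro / CCA Pro — synonymous.
Codon 6: GCA Ala / GCC Ala — synonymous.
Codon 7: GAC Asp / GAT Asp — synonymous.
Codon 8: TTT Phe / TTC Phe — synonymous.
Codon 9: TGC Cys / ATA Ile — nonsynonymous.
Codon 10: CAC His / GGC Gly — nonsynonymous.
Synonymous differences: 4.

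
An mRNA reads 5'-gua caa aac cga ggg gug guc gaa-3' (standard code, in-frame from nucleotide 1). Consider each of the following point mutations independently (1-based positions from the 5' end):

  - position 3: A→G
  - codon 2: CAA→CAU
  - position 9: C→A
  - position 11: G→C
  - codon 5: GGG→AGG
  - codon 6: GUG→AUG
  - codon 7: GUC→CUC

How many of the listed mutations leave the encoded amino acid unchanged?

Codon 1: GUA (Val) → GUG (Val) — synonymous.
Codon 2: CAA (Gln) → CAU (His) — missense.
Codon 3: AAC (Asn) → AAA (Lys) — missense.
Codon 4: CGA (Arg) → CCA (Pro) — missense.
Codon 5: GGG (Gly) → AGG (Arg) — missense.
Codon 6: GUG (Val) → AUG (Met) — missense.
Codon 7: GUC (Val) → CUC (Leu) — missense.
Synonymous: 1 of 7.

1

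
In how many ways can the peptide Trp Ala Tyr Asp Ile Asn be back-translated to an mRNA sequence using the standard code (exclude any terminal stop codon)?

Trp: 1 codon.
Ala: 4 codons.
Tyr: 2 codons.
Asp: 2 codons.
Ile: 3 codons.
Asn: 2 codons.
1 × 4 × 2 × 2 × 3 × 2 = 96.

96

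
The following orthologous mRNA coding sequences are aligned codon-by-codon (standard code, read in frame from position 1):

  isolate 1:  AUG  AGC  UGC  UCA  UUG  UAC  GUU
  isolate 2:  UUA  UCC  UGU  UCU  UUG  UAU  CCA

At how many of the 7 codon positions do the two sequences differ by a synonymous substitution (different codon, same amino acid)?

Codon 1: AUG Met / UUA Leu — nonsynonymous.
Codon 2: AGC Ser / UCC Ser — synonymous.
Codon 3: UGC Cys / UGU Cys — synonymous.
Codon 4: UCA Ser / UCU Ser — synonymous.
Codon 5: UUG Leu / UUG Leu — identical.
Codon 6: UAC Tyr / UAU Tyr — synonymous.
Codon 7: GUU Val / CCA Pro — nonsynonymous.
Synonymous differences: 4.

4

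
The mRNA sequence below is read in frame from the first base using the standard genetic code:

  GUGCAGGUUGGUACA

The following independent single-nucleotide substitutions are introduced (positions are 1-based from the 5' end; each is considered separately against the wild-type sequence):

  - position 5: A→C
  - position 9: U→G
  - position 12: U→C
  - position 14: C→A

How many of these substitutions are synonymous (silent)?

Codon 2: CAG (Gln) → CCG (Pro) — missense.
Codon 3: GUU (Val) → GUG (Val) — synonymous.
Codon 4: GGU (Gly) → GGC (Gly) — synonymous.
Codon 5: ACA (Thr) → AAA (Lys) — missense.
Synonymous: 2 of 4.

2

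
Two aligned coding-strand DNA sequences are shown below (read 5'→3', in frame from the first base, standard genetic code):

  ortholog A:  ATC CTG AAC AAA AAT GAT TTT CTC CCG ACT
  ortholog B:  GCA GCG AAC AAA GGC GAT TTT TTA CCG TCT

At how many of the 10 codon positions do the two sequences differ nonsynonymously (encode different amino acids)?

4

Codon 1: ATC Ile / GCA Ala — nonsynonymous.
Codon 2: CTG Leu / GCG Ala — nonsynonymous.
Codon 3: AAC Asn / AAC Asn — identical.
Codon 4: AAA Lys / AAA Lys — identical.
Codon 5: AAT Asn / GGC Gly — nonsynonymous.
Codon 6: GAT Asp / GAT Asp — identical.
Codon 7: TTT Phe / TTT Phe — identical.
Codon 8: CTC Leu / TTA Leu — synonymous.
Codon 9: CCG Pro / CCG Pro — identical.
Codon 10: ACT Thr / TCT Ser — nonsynonymous.
Nonsynonymous differences: 4.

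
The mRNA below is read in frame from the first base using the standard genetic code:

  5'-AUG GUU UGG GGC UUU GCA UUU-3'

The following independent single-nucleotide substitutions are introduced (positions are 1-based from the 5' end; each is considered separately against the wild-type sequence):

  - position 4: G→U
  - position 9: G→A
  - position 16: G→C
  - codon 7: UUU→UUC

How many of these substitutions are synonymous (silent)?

1

Codon 2: GUU (Val) → UUU (Phe) — missense.
Codon 3: UGG (Trp) → UGA (Stop) — nonsense.
Codon 6: GCA (Ala) → CCA (Pro) — missense.
Codon 7: UUU (Phe) → UUC (Phe) — synonymous.
Synonymous: 1 of 4.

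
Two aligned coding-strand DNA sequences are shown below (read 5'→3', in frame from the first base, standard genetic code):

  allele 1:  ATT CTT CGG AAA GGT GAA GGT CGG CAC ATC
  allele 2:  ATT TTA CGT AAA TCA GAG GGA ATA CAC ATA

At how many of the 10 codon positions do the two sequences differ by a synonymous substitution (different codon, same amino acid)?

Codon 1: ATT Ile / ATT Ile — identical.
Codon 2: CTT Leu / TTA Leu — synonymous.
Codon 3: CGG Arg / CGT Arg — synonymous.
Codon 4: AAA Lys / AAA Lys — identical.
Codon 5: GGT Gly / TCA Ser — nonsynonymous.
Codon 6: GAA Glu / GAG Glu — synonymous.
Codon 7: GGT Gly / GGA Gly — synonymous.
Codon 8: CGG Arg / ATA Ile — nonsynonymous.
Codon 9: CAC His / CAC His — identical.
Codon 10: ATC Ile / ATA Ile — synonymous.
Synonymous differences: 5.

5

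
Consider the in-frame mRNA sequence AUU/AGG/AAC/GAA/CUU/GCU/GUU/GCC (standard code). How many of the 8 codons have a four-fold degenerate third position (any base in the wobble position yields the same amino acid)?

4

Codon 1 AUU (Ile): third position 3-fold.
Codon 2 AGG (Arg): third position 2-fold.
Codon 3 AAC (Asn): third position 2-fold.
Codon 4 GAA (Glu): third position 2-fold.
Codon 5 CUU (Leu): third position 4-fold.
Codon 6 GCU (Ala): third position 4-fold.
Codon 7 GUU (Val): third position 4-fold.
Codon 8 GCC (Ala): third position 4-fold.
Four-fold degenerate third positions: 4.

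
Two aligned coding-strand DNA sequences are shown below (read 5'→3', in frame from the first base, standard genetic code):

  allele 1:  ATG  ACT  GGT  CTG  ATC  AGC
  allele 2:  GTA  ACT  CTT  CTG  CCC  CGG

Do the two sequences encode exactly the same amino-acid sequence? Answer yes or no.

no

Codon 1: ATG Met / GTA Val — nonsynonymous.
Codon 2: ACT Thr / ACT Thr — identical.
Codon 3: GGT Gly / CTT Leu — nonsynonymous.
Codon 4: CTG Leu / CTG Leu — identical.
Codon 5: ATC Ile / CCC Pro — nonsynonymous.
Codon 6: AGC Ser / CGG Arg — nonsynonymous.
Nonsynonymous differences: 4 → different protein.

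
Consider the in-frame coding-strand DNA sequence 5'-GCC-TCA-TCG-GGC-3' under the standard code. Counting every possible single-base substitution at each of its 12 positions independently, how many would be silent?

Codon 1 (GCC, Ala): 3 synonymous substitutions.
Codon 2 (TCA, Ser): 3 synonymous substitutions.
Codon 3 (TCG, Ser): 3 synonymous substitutions.
Codon 4 (GGC, Gly): 3 synonymous substitutions.
Total: 3 + 3 + 3 + 3 = 12.

12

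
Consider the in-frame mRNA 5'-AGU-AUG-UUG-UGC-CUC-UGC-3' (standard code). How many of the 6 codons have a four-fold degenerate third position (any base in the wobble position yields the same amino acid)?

Codon 1 AGU (Ser): third position 2-fold.
Codon 2 AUG (Met): third position 1-fold.
Codon 3 UUG (Leu): third position 2-fold.
Codon 4 UGC (Cys): third position 2-fold.
Codon 5 CUC (Leu): third position 4-fold.
Codon 6 UGC (Cys): third position 2-fold.
Four-fold degenerate third positions: 1.

1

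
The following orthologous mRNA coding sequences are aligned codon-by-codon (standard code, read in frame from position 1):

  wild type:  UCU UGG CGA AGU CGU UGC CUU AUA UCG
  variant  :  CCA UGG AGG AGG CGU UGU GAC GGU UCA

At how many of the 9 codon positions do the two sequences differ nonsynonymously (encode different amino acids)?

4

Codon 1: UCU Ser / CCA Pro — nonsynonymous.
Codon 2: UGG Trp / UGG Trp — identical.
Codon 3: CGA Arg / AGG Arg — synonymous.
Codon 4: AGU Ser / AGG Arg — nonsynonymous.
Codon 5: CGU Arg / CGU Arg — identical.
Codon 6: UGC Cys / UGU Cys — synonymous.
Codon 7: CUU Leu / GAC Asp — nonsynonymous.
Codon 8: AUA Ile / GGU Gly — nonsynonymous.
Codon 9: UCG Ser / UCA Ser — synonymous.
Nonsynonymous differences: 4.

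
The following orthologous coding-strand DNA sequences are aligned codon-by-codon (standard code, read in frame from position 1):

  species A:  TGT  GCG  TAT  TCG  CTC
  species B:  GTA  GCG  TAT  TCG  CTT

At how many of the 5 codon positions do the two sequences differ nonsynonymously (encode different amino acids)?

1

Codon 1: TGT Cys / GTA Val — nonsynonymous.
Codon 2: GCG Ala / GCG Ala — identical.
Codon 3: TAT Tyr / TAT Tyr — identical.
Codon 4: TCG Ser / TCG Ser — identical.
Codon 5: CTC Leu / CTT Leu — synonymous.
Nonsynonymous differences: 1.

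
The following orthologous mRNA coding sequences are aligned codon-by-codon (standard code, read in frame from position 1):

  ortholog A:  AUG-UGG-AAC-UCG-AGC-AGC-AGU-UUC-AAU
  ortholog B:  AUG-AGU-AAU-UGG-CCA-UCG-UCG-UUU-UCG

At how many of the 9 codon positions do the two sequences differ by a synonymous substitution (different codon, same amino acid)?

Codon 1: AUG Met / AUG Met — identical.
Codon 2: UGG Trp / AGU Ser — nonsynonymous.
Codon 3: AAC Asn / AAU Asn — synonymous.
Codon 4: UCG Ser / UGG Trp — nonsynonymous.
Codon 5: AGC Ser / CCA Pro — nonsynonymous.
Codon 6: AGC Ser / UCG Ser — synonymous.
Codon 7: AGU Ser / UCG Ser — synonymous.
Codon 8: UUC Phe / UUU Phe — synonymous.
Codon 9: AAU Asn / UCG Ser — nonsynonymous.
Synonymous differences: 4.

4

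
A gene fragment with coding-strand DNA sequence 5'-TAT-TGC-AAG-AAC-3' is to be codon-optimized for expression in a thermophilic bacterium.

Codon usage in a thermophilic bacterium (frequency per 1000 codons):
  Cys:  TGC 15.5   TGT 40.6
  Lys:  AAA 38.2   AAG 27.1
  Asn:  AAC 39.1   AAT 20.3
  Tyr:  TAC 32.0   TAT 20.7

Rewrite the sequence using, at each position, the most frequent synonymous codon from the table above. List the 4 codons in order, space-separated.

TAC TGT AAA AAC

Codon 1 (Tyr): best is TAC at 32.0.
Codon 2 (Cys): best is TGT at 40.6.
Codon 3 (Lys): best is AAA at 38.2.
Codon 4 (Asn): best is AAC at 39.1.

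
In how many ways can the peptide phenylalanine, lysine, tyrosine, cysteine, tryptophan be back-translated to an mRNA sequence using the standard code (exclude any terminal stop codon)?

Phe: 2 codons.
Lys: 2 codons.
Tyr: 2 codons.
Cys: 2 codons.
Trp: 1 codon.
2 × 2 × 2 × 2 × 1 = 16.

16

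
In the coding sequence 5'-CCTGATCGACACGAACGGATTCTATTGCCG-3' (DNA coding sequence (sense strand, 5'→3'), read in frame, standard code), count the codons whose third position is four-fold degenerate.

Codon 1 CCT (Pro): third position 4-fold.
Codon 2 GAT (Asp): third position 2-fold.
Codon 3 CGA (Arg): third position 4-fold.
Codon 4 CAC (His): third position 2-fold.
Codon 5 GAA (Glu): third position 2-fold.
Codon 6 CGG (Arg): third position 4-fold.
Codon 7 ATT (Ile): third position 3-fold.
Codon 8 CTA (Leu): third position 4-fold.
Codon 9 TTG (Leu): third position 2-fold.
Codon 10 CCG (Pro): third position 4-fold.
Four-fold degenerate third positions: 5.

5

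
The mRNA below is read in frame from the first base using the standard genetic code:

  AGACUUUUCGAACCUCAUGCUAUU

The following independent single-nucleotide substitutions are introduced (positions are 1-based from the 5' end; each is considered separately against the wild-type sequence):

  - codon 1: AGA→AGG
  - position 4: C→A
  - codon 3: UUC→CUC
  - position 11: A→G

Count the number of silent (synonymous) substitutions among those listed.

Codon 1: AGA (Arg) → AGG (Arg) — synonymous.
Codon 2: CUU (Leu) → AUU (Ile) — missense.
Codon 3: UUC (Phe) → CUC (Leu) — missense.
Codon 4: GAA (Glu) → GGA (Gly) — missense.
Synonymous: 1 of 4.

1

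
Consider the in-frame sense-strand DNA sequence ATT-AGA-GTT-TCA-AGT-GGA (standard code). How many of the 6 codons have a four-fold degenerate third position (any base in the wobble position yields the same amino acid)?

3

Codon 1 ATT (Ile): third position 3-fold.
Codon 2 AGA (Arg): third position 2-fold.
Codon 3 GTT (Val): third position 4-fold.
Codon 4 TCA (Ser): third position 4-fold.
Codon 5 AGT (Ser): third position 2-fold.
Codon 6 GGA (Gly): third position 4-fold.
Four-fold degenerate third positions: 3.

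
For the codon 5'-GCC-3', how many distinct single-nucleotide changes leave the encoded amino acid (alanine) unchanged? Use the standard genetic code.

3

Position 1: none → 0 synonymous.
Position 2: none → 0 synonymous.
Position 3: GCT, GCA, GCG → 3 synonymous.
Total: 0 + 0 + 3 = 3.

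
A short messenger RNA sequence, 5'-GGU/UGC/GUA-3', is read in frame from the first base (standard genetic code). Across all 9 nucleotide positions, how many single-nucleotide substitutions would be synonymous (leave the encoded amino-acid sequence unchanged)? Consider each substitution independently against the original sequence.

7

Codon 1 (GGU, Gly): 3 synonymous substitutions.
Codon 2 (UGC, Cys): 1 synonymous substitution.
Codon 3 (GUA, Val): 3 synonymous substitutions.
Total: 3 + 1 + 3 = 7.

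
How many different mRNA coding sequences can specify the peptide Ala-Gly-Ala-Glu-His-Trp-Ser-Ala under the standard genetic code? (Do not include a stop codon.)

6144

Ala: 4 codons.
Gly: 4 codons.
Ala: 4 codons.
Glu: 2 codons.
His: 2 codons.
Trp: 1 codon.
Ser: 6 codons.
Ala: 4 codons.
4 × 4 × 4 × 2 × 2 × 1 × 6 × 4 = 6144.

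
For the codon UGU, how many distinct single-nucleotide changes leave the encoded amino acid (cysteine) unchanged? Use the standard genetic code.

1

Position 1: none → 0 synonymous.
Position 2: none → 0 synonymous.
Position 3: UGC → 1 synonymous.
Total: 0 + 0 + 1 = 1.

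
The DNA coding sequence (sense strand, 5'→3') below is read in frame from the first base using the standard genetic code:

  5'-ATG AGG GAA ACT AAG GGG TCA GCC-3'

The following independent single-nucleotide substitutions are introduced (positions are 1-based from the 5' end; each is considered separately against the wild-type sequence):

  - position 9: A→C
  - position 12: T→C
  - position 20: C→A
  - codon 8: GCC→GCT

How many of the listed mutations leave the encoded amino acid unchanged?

2

Codon 3: GAA (Glu) → GAC (Asp) — missense.
Codon 4: ACT (Thr) → ACC (Thr) — synonymous.
Codon 7: TCA (Ser) → TAA (Stop) — nonsense.
Codon 8: GCC (Ala) → GCT (Ala) — synonymous.
Synonymous: 2 of 4.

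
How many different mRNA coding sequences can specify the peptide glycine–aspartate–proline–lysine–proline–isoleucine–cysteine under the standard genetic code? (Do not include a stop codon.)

1536

Gly: 4 codons.
Asp: 2 codons.
Pro: 4 codons.
Lys: 2 codons.
Pro: 4 codons.
Ile: 3 codons.
Cys: 2 codons.
4 × 2 × 4 × 2 × 4 × 3 × 2 = 1536.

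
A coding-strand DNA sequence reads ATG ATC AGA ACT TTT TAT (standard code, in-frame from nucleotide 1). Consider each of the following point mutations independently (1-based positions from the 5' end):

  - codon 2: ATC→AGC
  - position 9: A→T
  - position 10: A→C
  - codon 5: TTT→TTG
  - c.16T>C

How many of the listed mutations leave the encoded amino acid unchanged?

0

Codon 2: ATC (Ile) → AGC (Ser) — missense.
Codon 3: AGA (Arg) → AGT (Ser) — missense.
Codon 4: ACT (Thr) → CCT (Pro) — missense.
Codon 5: TTT (Phe) → TTG (Leu) — missense.
Codon 6: TAT (Tyr) → CAT (His) — missense.
Synonymous: 0 of 5.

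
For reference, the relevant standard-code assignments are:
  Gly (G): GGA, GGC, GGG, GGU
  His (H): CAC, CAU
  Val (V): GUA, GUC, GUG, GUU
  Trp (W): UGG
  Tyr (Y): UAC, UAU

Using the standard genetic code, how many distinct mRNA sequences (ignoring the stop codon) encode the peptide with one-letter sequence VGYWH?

Val: 4 codons.
Gly: 4 codons.
Tyr: 2 codons.
Trp: 1 codon.
His: 2 codons.
4 × 4 × 2 × 1 × 2 = 64.

64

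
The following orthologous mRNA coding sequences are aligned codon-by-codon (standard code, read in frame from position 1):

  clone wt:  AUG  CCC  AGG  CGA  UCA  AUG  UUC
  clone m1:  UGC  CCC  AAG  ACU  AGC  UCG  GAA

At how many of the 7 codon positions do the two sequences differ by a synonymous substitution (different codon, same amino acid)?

1

Codon 1: AUG Met / UGC Cys — nonsynonymous.
Codon 2: CCC Pro / CCC Pro — identical.
Codon 3: AGG Arg / AAG Lys — nonsynonymous.
Codon 4: CGA Arg / ACU Thr — nonsynonymous.
Codon 5: UCA Ser / AGC Ser — synonymous.
Codon 6: AUG Met / UCG Ser — nonsynonymous.
Codon 7: UUC Phe / GAA Glu — nonsynonymous.
Synonymous differences: 1.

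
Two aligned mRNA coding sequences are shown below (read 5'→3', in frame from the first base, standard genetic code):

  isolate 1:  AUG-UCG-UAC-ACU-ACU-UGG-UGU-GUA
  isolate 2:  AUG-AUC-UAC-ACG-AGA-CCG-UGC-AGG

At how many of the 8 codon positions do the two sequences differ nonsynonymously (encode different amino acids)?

Codon 1: AUG Met / AUG Met — identical.
Codon 2: UCG Ser / AUC Ile — nonsynonymous.
Codon 3: UAC Tyr / UAC Tyr — identical.
Codon 4: ACU Thr / ACG Thr — synonymous.
Codon 5: ACU Thr / AGA Arg — nonsynonymous.
Codon 6: UGG Trp / CCG Pro — nonsynonymous.
Codon 7: UGU Cys / UGC Cys — synonymous.
Codon 8: GUA Val / AGG Arg — nonsynonymous.
Nonsynonymous differences: 4.

4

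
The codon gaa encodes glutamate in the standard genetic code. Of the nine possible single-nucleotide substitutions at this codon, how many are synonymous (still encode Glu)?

Position 1: none → 0 synonymous.
Position 2: none → 0 synonymous.
Position 3: GAG → 1 synonymous.
Total: 0 + 0 + 1 = 1.

1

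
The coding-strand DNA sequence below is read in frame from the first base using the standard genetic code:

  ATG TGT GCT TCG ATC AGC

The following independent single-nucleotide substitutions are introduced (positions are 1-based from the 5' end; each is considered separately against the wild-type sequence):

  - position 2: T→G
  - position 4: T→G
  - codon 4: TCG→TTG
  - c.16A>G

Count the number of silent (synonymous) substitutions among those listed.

Codon 1: ATG (Met) → AGG (Arg) — missense.
Codon 2: TGT (Cys) → GGT (Gly) — missense.
Codon 4: TCG (Ser) → TTG (Leu) — missense.
Codon 6: AGC (Ser) → GGC (Gly) — missense.
Synonymous: 0 of 4.

0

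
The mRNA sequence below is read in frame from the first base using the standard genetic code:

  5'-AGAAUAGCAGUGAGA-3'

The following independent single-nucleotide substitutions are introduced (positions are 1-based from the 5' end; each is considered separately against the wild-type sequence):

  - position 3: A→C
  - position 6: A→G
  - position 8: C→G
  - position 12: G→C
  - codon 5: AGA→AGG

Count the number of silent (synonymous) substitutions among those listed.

Codon 1: AGA (Arg) → AGC (Ser) — missense.
Codon 2: AUA (Ile) → AUG (Met) — missense.
Codon 3: GCA (Ala) → GGA (Gly) — missense.
Codon 4: GUG (Val) → GUC (Val) — synonymous.
Codon 5: AGA (Arg) → AGG (Arg) — synonymous.
Synonymous: 2 of 5.

2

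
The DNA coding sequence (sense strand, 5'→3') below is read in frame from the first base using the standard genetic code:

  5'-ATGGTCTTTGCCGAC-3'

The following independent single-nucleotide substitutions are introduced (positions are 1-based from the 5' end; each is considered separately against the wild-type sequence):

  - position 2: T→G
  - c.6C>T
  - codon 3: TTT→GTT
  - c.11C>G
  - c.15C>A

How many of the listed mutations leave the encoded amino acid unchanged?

1

Codon 1: ATG (Met) → AGG (Arg) — missense.
Codon 2: GTC (Val) → GTT (Val) — synonymous.
Codon 3: TTT (Phe) → GTT (Val) — missense.
Codon 4: GCC (Ala) → GGC (Gly) — missense.
Codon 5: GAC (Asp) → GAA (Glu) — missense.
Synonymous: 1 of 5.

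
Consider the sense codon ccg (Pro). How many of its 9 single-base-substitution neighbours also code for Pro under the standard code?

3

Position 1: none → 0 synonymous.
Position 2: none → 0 synonymous.
Position 3: CCT, CCC, CCA → 3 synonymous.
Total: 0 + 0 + 3 = 3.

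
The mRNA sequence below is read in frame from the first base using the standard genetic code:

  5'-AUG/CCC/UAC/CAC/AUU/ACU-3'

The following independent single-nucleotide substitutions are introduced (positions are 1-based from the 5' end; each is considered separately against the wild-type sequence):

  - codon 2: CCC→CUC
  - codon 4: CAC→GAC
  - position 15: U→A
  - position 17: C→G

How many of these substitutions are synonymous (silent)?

Codon 2: CCC (Pro) → CUC (Leu) — missense.
Codon 4: CAC (His) → GAC (Asp) — missense.
Codon 5: AUU (Ile) → AUA (Ile) — synonymous.
Codon 6: ACU (Thr) → AGU (Ser) — missense.
Synonymous: 1 of 4.

1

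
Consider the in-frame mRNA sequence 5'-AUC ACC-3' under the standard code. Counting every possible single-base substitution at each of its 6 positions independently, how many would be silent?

Codon 1 (AUC, Ile): 2 synonymous substitutions.
Codon 2 (ACC, Thr): 3 synonymous substitutions.
Total: 2 + 3 = 5.

5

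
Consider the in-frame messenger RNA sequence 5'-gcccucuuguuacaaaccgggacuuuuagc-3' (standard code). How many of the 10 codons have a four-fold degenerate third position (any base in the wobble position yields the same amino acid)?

5

Codon 1 GCC (Ala): third position 4-fold.
Codon 2 CUC (Leu): third position 4-fold.
Codon 3 UUG (Leu): third position 2-fold.
Codon 4 UUA (Leu): third position 2-fold.
Codon 5 CAA (Gln): third position 2-fold.
Codon 6 ACC (Thr): third position 4-fold.
Codon 7 GGG (Gly): third position 4-fold.
Codon 8 ACU (Thr): third position 4-fold.
Codon 9 UUU (Phe): third position 2-fold.
Codon 10 AGC (Ser): third position 2-fold.
Four-fold degenerate third positions: 5.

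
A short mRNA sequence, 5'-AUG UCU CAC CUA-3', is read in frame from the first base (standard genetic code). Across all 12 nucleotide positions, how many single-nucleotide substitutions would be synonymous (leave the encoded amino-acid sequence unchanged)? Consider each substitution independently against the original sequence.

8

Codon 1 (AUG, Met): 0 synonymous substitutions.
Codon 2 (UCU, Ser): 3 synonymous substitutions.
Codon 3 (CAC, His): 1 synonymous substitution.
Codon 4 (CUA, Leu): 4 synonymous substitutions.
Total: 0 + 3 + 1 + 4 = 8.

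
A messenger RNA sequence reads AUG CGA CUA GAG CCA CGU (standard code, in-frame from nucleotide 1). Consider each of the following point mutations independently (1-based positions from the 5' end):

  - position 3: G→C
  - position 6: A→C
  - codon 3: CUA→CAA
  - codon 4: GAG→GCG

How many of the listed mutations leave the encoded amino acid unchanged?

Codon 1: AUG (Met) → AUC (Ile) — missense.
Codon 2: CGA (Arg) → CGC (Arg) — synonymous.
Codon 3: CUA (Leu) → CAA (Gln) — missense.
Codon 4: GAG (Glu) → GCG (Ala) — missense.
Synonymous: 1 of 4.

1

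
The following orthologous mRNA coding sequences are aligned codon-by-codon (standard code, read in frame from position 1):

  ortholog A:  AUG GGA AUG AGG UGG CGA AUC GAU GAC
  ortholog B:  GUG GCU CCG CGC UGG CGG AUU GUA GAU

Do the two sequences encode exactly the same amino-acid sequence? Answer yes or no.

no

Codon 1: AUG Met / GUG Val — nonsynonymous.
Codon 2: GGA Gly / GCU Ala — nonsynonymous.
Codon 3: AUG Met / CCG Pro — nonsynonymous.
Codon 4: AGG Arg / CGC Arg — synonymous.
Codon 5: UGG Trp / UGG Trp — identical.
Codon 6: CGA Arg / CGG Arg — synonymous.
Codon 7: AUC Ile / AUU Ile — synonymous.
Codon 8: GAU Asp / GUA Val — nonsynonymous.
Codon 9: GAC Asp / GAU Asp — synonymous.
Nonsynonymous differences: 4 → different protein.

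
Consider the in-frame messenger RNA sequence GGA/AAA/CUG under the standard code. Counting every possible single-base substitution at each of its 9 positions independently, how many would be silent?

8

Codon 1 (GGA, Gly): 3 synonymous substitutions.
Codon 2 (AAA, Lys): 1 synonymous substitution.
Codon 3 (CUG, Leu): 4 synonymous substitutions.
Total: 3 + 1 + 4 = 8.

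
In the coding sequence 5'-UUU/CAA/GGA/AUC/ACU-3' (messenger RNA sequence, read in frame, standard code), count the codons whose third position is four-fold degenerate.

2

Codon 1 UUU (Phe): third position 2-fold.
Codon 2 CAA (Gln): third position 2-fold.
Codon 3 GGA (Gly): third position 4-fold.
Codon 4 AUC (Ile): third position 3-fold.
Codon 5 ACU (Thr): third position 4-fold.
Four-fold degenerate third positions: 2.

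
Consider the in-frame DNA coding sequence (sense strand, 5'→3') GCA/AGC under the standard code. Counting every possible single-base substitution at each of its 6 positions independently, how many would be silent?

Codon 1 (GCA, Ala): 3 synonymous substitutions.
Codon 2 (AGC, Ser): 1 synonymous substitution.
Total: 3 + 1 = 4.

4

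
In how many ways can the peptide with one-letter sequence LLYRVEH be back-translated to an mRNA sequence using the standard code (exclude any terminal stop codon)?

Leu: 6 codons.
Leu: 6 codons.
Tyr: 2 codons.
Arg: 6 codons.
Val: 4 codons.
Glu: 2 codons.
His: 2 codons.
6 × 6 × 2 × 6 × 4 × 2 × 2 = 6912.

6912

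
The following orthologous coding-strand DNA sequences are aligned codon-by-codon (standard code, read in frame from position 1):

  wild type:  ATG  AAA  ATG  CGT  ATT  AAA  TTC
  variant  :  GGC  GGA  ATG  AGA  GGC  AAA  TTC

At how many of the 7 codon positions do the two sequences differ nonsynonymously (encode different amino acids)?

Codon 1: ATG Met / GGC Gly — nonsynonymous.
Codon 2: AAA Lys / GGA Gly — nonsynonymous.
Codon 3: ATG Met / ATG Met — identical.
Codon 4: CGT Arg / AGA Arg — synonymous.
Codon 5: ATT Ile / GGC Gly — nonsynonymous.
Codon 6: AAA Lys / AAA Lys — identical.
Codon 7: TTC Phe / TTC Phe — identical.
Nonsynonymous differences: 3.

3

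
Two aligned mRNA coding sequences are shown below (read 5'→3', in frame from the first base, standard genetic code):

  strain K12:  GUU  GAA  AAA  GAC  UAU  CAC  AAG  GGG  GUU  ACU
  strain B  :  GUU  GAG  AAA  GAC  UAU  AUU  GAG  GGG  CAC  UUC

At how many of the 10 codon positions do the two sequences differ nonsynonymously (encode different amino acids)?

4

Codon 1: GUU Val / GUU Val — identical.
Codon 2: GAA Glu / GAG Glu — synonymous.
Codon 3: AAA Lys / AAA Lys — identical.
Codon 4: GAC Asp / GAC Asp — identical.
Codon 5: UAU Tyr / UAU Tyr — identical.
Codon 6: CAC His / AUU Ile — nonsynonymous.
Codon 7: AAG Lys / GAG Glu — nonsynonymous.
Codon 8: GGG Gly / GGG Gly — identical.
Codon 9: GUU Val / CAC His — nonsynonymous.
Codon 10: ACU Thr / UUC Phe — nonsynonymous.
Nonsynonymous differences: 4.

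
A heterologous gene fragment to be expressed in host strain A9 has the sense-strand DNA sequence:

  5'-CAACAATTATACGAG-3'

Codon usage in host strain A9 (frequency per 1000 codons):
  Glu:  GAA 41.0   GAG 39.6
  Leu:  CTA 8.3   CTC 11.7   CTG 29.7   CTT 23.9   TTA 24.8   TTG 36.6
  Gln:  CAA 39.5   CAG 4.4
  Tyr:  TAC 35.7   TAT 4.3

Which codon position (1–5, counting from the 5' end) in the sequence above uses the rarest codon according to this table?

3

Codon 1 CAA (Gln): 39.5 per 1000.
Codon 2 CAA (Gln): 39.5 per 1000.
Codon 3 TTA (Leu): 24.8 per 1000.
Codon 4 TAC (Tyr): 35.7 per 1000.
Codon 5 GAG (Glu): 39.6 per 1000.
Lowest frequency is 24.8 at codon 3.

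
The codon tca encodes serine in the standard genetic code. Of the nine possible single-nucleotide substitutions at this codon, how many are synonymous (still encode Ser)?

Position 1: none → 0 synonymous.
Position 2: none → 0 synonymous.
Position 3: TCT, TCC, TCG → 3 synonymous.
Total: 0 + 0 + 3 = 3.

3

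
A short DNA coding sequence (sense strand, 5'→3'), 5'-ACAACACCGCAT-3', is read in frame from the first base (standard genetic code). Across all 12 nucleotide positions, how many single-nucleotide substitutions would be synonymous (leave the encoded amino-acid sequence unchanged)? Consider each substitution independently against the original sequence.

Codon 1 (ACA, Thr): 3 synonymous substitutions.
Codon 2 (ACA, Thr): 3 synonymous substitutions.
Codon 3 (CCG, Pro): 3 synonymous substitutions.
Codon 4 (CAT, His): 1 synonymous substitution.
Total: 3 + 3 + 3 + 1 = 10.

10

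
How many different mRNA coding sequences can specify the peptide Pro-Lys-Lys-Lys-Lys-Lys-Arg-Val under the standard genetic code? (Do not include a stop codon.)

Pro: 4 codons.
Lys: 2 codons.
Lys: 2 codons.
Lys: 2 codons.
Lys: 2 codons.
Lys: 2 codons.
Arg: 6 codons.
Val: 4 codons.
4 × 2 × 2 × 2 × 2 × 2 × 6 × 4 = 3072.

3072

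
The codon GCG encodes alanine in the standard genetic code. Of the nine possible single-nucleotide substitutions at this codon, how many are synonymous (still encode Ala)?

Position 1: none → 0 synonymous.
Position 2: none → 0 synonymous.
Position 3: GCU, GCC, GCA → 3 synonymous.
Total: 0 + 0 + 3 = 3.

3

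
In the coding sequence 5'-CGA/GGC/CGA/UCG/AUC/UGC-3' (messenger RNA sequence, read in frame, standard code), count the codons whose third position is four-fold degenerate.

Codon 1 CGA (Arg): third position 4-fold.
Codon 2 GGC (Gly): third position 4-fold.
Codon 3 CGA (Arg): third position 4-fold.
Codon 4 UCG (Ser): third position 4-fold.
Codon 5 AUC (Ile): third position 3-fold.
Codon 6 UGC (Cys): third position 2-fold.
Four-fold degenerate third positions: 4.

4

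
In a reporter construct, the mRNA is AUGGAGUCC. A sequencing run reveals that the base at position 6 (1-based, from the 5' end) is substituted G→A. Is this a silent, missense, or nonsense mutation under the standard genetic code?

Position 6 falls in codon 2: GAG → Glu.
After the substitution the codon is GAA → Glu.
Both encode Glu, so the change is synonymous.

silent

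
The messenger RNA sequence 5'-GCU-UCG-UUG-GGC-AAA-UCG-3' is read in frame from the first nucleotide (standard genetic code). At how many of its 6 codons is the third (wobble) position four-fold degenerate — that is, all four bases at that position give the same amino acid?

4

Codon 1 GCU (Ala): third position 4-fold.
Codon 2 UCG (Ser): third position 4-fold.
Codon 3 UUG (Leu): third position 2-fold.
Codon 4 GGC (Gly): third position 4-fold.
Codon 5 AAA (Lys): third position 2-fold.
Codon 6 UCG (Ser): third position 4-fold.
Four-fold degenerate third positions: 4.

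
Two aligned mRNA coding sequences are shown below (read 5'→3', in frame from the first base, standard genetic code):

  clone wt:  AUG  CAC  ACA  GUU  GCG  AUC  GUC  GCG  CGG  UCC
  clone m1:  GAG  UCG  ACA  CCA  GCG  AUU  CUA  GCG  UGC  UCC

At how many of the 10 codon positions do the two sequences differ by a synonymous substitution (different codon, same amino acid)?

1

Codon 1: AUG Met / GAG Glu — nonsynonymous.
Codon 2: CAC His / UCG Ser — nonsynonymous.
Codon 3: ACA Thr / ACA Thr — identical.
Codon 4: GUU Val / CCA Pro — nonsynonymous.
Codon 5: GCG Ala / GCG Ala — identical.
Codon 6: AUC Ile / AUU Ile — synonymous.
Codon 7: GUC Val / CUA Leu — nonsynonymous.
Codon 8: GCG Ala / GCG Ala — identical.
Codon 9: CGG Arg / UGC Cys — nonsynonymous.
Codon 10: UCC Ser / UCC Ser — identical.
Synonymous differences: 1.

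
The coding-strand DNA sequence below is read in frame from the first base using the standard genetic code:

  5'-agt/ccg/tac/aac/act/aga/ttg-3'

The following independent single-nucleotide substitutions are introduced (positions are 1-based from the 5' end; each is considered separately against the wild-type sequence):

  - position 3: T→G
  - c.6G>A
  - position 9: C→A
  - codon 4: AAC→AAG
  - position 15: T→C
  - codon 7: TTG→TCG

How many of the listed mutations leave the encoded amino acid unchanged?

Codon 1: AGT (Ser) → AGG (Arg) — missense.
Codon 2: CCG (Pro) → CCA (Pro) — synonymous.
Codon 3: TAC (Tyr) → TAA (Stop) — nonsense.
Codon 4: AAC (Asn) → AAG (Lys) — missense.
Codon 5: ACT (Thr) → ACC (Thr) — synonymous.
Codon 7: TTG (Leu) → TCG (Ser) — missense.
Synonymous: 2 of 6.

2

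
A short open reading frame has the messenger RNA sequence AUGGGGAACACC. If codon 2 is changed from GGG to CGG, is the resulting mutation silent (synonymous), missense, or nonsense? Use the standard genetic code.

missense

Position 4 falls in codon 2: GGG → Gly.
After the substitution the codon is CGG → Arg.
Gly ≠ Arg, so this is a missense mutation.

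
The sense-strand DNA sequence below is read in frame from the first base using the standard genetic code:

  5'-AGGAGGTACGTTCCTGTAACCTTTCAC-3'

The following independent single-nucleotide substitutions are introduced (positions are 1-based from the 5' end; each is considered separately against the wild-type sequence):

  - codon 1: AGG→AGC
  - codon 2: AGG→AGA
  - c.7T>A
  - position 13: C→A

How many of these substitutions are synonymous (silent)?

Codon 1: AGG (Arg) → AGC (Ser) — missense.
Codon 2: AGG (Arg) → AGA (Arg) — synonymous.
Codon 3: TAC (Tyr) → AAC (Asn) — missense.
Codon 5: CCT (Pro) → ACT (Thr) — missense.
Synonymous: 1 of 4.

1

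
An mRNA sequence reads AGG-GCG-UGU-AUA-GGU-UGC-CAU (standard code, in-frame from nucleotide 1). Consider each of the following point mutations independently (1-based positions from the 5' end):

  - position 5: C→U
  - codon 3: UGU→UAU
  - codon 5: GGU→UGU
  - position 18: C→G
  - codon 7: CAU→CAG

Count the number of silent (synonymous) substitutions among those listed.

0

Codon 2: GCG (Ala) → GUG (Val) — missense.
Codon 3: UGU (Cys) → UAU (Tyr) — missense.
Codon 5: GGU (Gly) → UGU (Cys) — missense.
Codon 6: UGC (Cys) → UGG (Trp) — missense.
Codon 7: CAU (His) → CAG (Gln) — missense.
Synonymous: 0 of 5.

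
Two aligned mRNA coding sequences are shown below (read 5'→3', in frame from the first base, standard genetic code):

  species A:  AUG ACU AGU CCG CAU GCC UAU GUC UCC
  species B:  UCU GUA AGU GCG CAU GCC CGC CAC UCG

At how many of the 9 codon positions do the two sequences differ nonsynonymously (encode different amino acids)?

5

Codon 1: AUG Met / UCU Ser — nonsynonymous.
Codon 2: ACU Thr / GUA Val — nonsynonymous.
Codon 3: AGU Ser / AGU Ser — identical.
Codon 4: CCG Pro / GCG Ala — nonsynonymous.
Codon 5: CAU His / CAU His — identical.
Codon 6: GCC Ala / GCC Ala — identical.
Codon 7: UAU Tyr / CGC Arg — nonsynonymous.
Codon 8: GUC Val / CAC His — nonsynonymous.
Codon 9: UCC Ser / UCG Ser — synonymous.
Nonsynonymous differences: 5.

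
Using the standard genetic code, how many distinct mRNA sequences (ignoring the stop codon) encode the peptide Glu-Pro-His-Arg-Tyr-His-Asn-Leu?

Glu: 2 codons.
Pro: 4 codons.
His: 2 codons.
Arg: 6 codons.
Tyr: 2 codons.
His: 2 codons.
Asn: 2 codons.
Leu: 6 codons.
2 × 4 × 2 × 6 × 2 × 2 × 2 × 6 = 4608.

4608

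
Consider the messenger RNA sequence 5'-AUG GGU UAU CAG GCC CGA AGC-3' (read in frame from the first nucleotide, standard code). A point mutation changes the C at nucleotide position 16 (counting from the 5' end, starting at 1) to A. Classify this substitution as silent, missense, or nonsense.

Position 16 falls in codon 6: CGA → Arg.
After the substitution the codon is AGA → Arg.
Both encode Arg, so the change is synonymous.

silent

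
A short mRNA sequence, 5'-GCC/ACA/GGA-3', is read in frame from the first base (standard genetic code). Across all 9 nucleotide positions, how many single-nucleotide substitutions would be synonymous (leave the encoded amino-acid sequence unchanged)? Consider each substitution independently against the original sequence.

9

Codon 1 (GCC, Ala): 3 synonymous substitutions.
Codon 2 (ACA, Thr): 3 synonymous substitutions.
Codon 3 (GGA, Gly): 3 synonymous substitutions.
Total: 3 + 3 + 3 = 9.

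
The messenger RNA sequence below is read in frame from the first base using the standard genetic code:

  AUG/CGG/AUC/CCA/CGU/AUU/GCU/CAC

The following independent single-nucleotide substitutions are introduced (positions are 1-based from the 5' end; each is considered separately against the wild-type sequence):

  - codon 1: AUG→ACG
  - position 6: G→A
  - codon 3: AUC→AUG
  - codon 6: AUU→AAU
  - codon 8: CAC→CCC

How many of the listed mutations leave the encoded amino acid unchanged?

1

Codon 1: AUG (Met) → ACG (Thr) — missense.
Codon 2: CGG (Arg) → CGA (Arg) — synonymous.
Codon 3: AUC (Ile) → AUG (Met) — missense.
Codon 6: AUU (Ile) → AAU (Asn) — missense.
Codon 8: CAC (His) → CCC (Pro) — missense.
Synonymous: 1 of 5.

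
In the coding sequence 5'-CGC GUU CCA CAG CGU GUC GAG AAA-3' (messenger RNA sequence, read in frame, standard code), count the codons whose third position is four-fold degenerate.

Codon 1 CGC (Arg): third position 4-fold.
Codon 2 GUU (Val): third position 4-fold.
Codon 3 CCA (Pro): third position 4-fold.
Codon 4 CAG (Gln): third position 2-fold.
Codon 5 CGU (Arg): third position 4-fold.
Codon 6 GUC (Val): third position 4-fold.
Codon 7 GAG (Glu): third position 2-fold.
Codon 8 AAA (Lys): third position 2-fold.
Four-fold degenerate third positions: 5.

5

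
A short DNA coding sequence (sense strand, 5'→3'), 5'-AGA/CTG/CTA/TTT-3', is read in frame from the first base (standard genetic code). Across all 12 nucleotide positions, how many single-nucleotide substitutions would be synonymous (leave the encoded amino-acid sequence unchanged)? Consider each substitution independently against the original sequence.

11

Codon 1 (AGA, Arg): 2 synonymous substitutions.
Codon 2 (CTG, Leu): 4 synonymous substitutions.
Codon 3 (CTA, Leu): 4 synonymous substitutions.
Codon 4 (TTT, Phe): 1 synonymous substitution.
Total: 2 + 4 + 4 + 1 = 11.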